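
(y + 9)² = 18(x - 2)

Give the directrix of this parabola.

x = -5/2

Vertex (2, -9); 4p = 18 so p = 9/2. Opens right.
Directrix is the vertical line x = h − p = 2 − (9/2) = -5/2.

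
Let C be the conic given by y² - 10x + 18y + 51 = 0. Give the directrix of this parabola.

x = -11/2

Only y is squared. Complete the square in y: (y + 9)² = 10(x + 3).
Vertex (-3, -9); 4p = 10 so p = 5/2. Opens right.
Directrix is the vertical line x = h − p = -3 − (5/2) = -11/2.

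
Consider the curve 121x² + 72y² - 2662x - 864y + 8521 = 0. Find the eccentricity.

e = 7/11

Rearranging, 121(x² - 22x) + 72(y² - 12y) = -8521.
Completing the square gives 121(x - 11)² + 72(y - 6)² = -8521 + 14641 + 2592 = 8712.
Divide through by 8712 to get (x - 11)²/72 + (y - 6)²/121 = 1.
Ellipse, center (11, 6), major axis vertical; a² = 121, b² = 72.
c² = a² - b² = 49, so c = 7.
e = c/a = 7/11.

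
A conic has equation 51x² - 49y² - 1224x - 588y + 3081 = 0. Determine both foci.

Group the x- and y-terms: 51(x² - 24x) -49(y² + 12y) = -3081
Complete the square: 51(x - 12)² -49(y + 6)² = -3081 + 7344 - 1764 = 2499
Dividing both sides by 2499: (x - 12)²/49 - (y + 6)²/51 = 1
Hyperbola, center (12, -6), transverse axis horizontal; a² = 49, b² = 51.
c² = a² + b² = 49 + 51 = 100, so c = 10.
Foci lie on the horizontal axis through the center: (h ± c, k).

(2, -6) and (22, -6)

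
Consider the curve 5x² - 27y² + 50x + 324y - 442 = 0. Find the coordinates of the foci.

Rearranging, 5(x² + 10x) -27(y² - 12y) = 442.
5(x + 5)² -27(y - 6)² = 442 + 125 - 972 = -405
Divide by -405: (y - 6)²/15 - (x + 5)²/81 = 1
Hyperbola, center (-5, 6), transverse axis vertical; a² = 15, b² = 81.
c² = a² + b² = 15 + 81 = 96, so c = 4√6.
Foci lie on the vertical axis through the center: (h, k ± c).

(-5, 6 - 4√6) and (-5, 6 + 4√6)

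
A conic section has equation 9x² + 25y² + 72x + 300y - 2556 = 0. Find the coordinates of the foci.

(-20, -6) and (12, -6)

9(x² + 8x) + 25(y² + 12y) = 2556
Completing the square gives 9(x + 4)² + 25(y + 6)² = 2556 + 144 + 900 = 3600.
Divide through by 3600 to get (x + 4)²/400 + (y + 6)²/144 = 1.
Ellipse, center (-4, -6), major axis horizontal; a² = 400, b² = 144.
c² = a² - b² = 400 - 144 = 256, so c = 16.
Foci lie on the horizontal axis through the center: (h ± c, k).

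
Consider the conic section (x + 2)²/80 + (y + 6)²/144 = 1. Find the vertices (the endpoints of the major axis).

Center (-2, -6). The larger denominator 144 sits under the y-term, so the major axis is vertical; a² = 144, b² = 80.
a = 12. Vertices at (h, k ± a).

(-2, -18) and (-2, 6)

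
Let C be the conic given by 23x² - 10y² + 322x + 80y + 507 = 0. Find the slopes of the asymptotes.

Collect terms: 23(x² + 14x) -10(y² - 8y) = -507
Complete the square: 23(x + 7)² -10(y - 4)² = -507 + 1127 - 160 = 460
Divide by 460: (x + 7)²/20 - (y - 4)²/46 = 1
Hyperbola, center (-7, 4), transverse axis horizontal; a² = 20, b² = 46.
For a horizontal hyperbola the asymptotes have slope ±b/a.
Here that is ±√46/2√5 = ±√230/10.

√230/10 and -√230/10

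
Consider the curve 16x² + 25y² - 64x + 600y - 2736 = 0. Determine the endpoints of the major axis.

Collect terms: 16(x² - 4x) + 25(y² + 24y) = 2736
16(x - 2)² + 25(y + 12)² = 2736 + 64 + 3600 = 6400
Dividing both sides by 6400: (x - 2)²/400 + (y + 12)²/256 = 1
Ellipse, center (2, -12), major axis horizontal; a² = 400, b² = 256.
a = 20. Vertices at (h ± a, k).

(-18, -12) and (22, -12)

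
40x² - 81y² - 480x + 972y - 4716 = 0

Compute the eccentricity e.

Group: 40(x² - 12x) -81(y² - 12y) = 4716
40(x - 6)² -81(y - 6)² = 4716 + 1440 - 2916 = 3240
Dividing both sides by 3240: (x - 6)²/81 - (y - 6)²/40 = 1
Hyperbola, center (6, 6), transverse axis horizontal; a² = 81, b² = 40.
c² = a² + b² = 121, so c = 11.
e = c/a = 11/9.

e = 11/9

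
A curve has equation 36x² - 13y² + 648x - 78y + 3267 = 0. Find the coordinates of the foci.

(-9, -10) and (-9, 4)

36(x² + 18x) -13(y² + 6y) = -3267
Completing the square gives 36(x + 9)² -13(y + 3)² = -3267 + 2916 - 117 = -468.
Dividing both sides by -468: (y + 3)²/36 - (x + 9)²/13 = 1
Hyperbola, center (-9, -3), transverse axis vertical; a² = 36, b² = 13.
c² = a² + b² = 36 + 13 = 49, so c = 7.
Foci lie on the vertical axis through the center: (h, k ± c).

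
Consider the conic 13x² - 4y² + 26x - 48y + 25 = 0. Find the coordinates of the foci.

(-1, -6 - √51) and (-1, -6 + √51)

Collect terms: 13(x² + 2x) -4(y² + 12y) = -25
Complete the square: 13(x + 1)² -4(y + 6)² = -25 + 13 - 144 = -156
Dividing both sides by -156: (y + 6)²/39 - (x + 1)²/12 = 1
Hyperbola, center (-1, -6), transverse axis vertical; a² = 39, b² = 12.
c² = a² + b² = 39 + 12 = 51, so c = √51.
Foci lie on the vertical axis through the center: (h, k ± c).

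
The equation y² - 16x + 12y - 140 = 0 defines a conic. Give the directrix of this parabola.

x = -15

Only y is squared. Complete the square in y: (y + 6)² = 16(x + 11).
Vertex (-11, -6); 4p = 16 so p = 4. Opens right.
Directrix is the vertical line x = h − p = -11 − (4) = -15.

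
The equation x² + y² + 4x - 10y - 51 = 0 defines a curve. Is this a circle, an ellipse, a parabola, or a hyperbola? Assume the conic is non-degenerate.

circle

No xy term. Coefficients of x² and y² are A = 1, C = 1.
A = C (same sign) ⇒ circle.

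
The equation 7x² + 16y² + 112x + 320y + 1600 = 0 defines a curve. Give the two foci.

Rearranging, 7(x² + 16x) + 16(y² + 20y) = -1600.
7(x + 8)² + 16(y + 10)² = -1600 + 448 + 1600 = 448
Divide through by 448 to get (x + 8)²/64 + (y + 10)²/28 = 1.
Ellipse, center (-8, -10), major axis horizontal; a² = 64, b² = 28.
c² = a² - b² = 64 - 28 = 36, so c = 6.
Foci lie on the horizontal axis through the center: (h ± c, k).

(-14, -10) and (-2, -10)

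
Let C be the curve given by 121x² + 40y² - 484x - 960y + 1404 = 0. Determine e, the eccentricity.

121(x² - 4x) + 40(y² - 24y) = -1404
Complete the square: 121(x - 2)² + 40(y - 12)² = -1404 + 484 + 5760 = 4840
Divide through by 4840 to get (x - 2)²/40 + (y - 12)²/121 = 1.
Ellipse, center (2, 12), major axis vertical; a² = 121, b² = 40.
c² = a² - b² = 81, so c = 9.
e = c/a = 9/11.

e = 9/11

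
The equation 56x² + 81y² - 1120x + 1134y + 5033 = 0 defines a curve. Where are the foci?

(5, -7) and (15, -7)

56(x² - 20x) + 81(y² + 14y) = -5033
56(x - 10)² + 81(y + 7)² = -5033 + 5600 + 3969 = 4536
Dividing both sides by 4536: (x - 10)²/81 + (y + 7)²/56 = 1
Ellipse, center (10, -7), major axis horizontal; a² = 81, b² = 56.
c² = a² - b² = 81 - 56 = 25, so c = 5.
Foci lie on the horizontal axis through the center: (h ± c, k).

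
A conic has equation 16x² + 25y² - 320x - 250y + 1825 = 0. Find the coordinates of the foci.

(7, 5) and (13, 5)

Group: 16(x² - 20x) + 25(y² - 10y) = -1825
Completing the square gives 16(x - 10)² + 25(y - 5)² = -1825 + 1600 + 625 = 400.
Divide by 400: (x - 10)²/25 + (y - 5)²/16 = 1
Ellipse, center (10, 5), major axis horizontal; a² = 25, b² = 16.
c² = a² - b² = 25 - 16 = 9, so c = 3.
Foci lie on the horizontal axis through the center: (h ± c, k).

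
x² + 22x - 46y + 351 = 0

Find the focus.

(-11, 33/2)

Only x is squared. Complete the square in x: (x + 11)² = 46(y - 5).
Vertex (-11, 5); 4p = 46 so p = 23/2. Opens up.
Focus is p units from the vertex along the axis: (h, k + p).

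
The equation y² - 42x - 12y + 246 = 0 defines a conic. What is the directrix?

x = -11/2

Only y is squared. Complete the square in y: (y - 6)² = 42(x - 5).
Vertex (5, 6); 4p = 42 so p = 21/2. Opens right.
Directrix is the vertical line x = h − p = 5 − (21/2) = -11/2.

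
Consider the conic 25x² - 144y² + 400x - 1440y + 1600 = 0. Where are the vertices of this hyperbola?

(-8, -10) and (-8, 0)

Collect terms: 25(x² + 16x) -144(y² + 10y) = -1600
Completing the square gives 25(x + 8)² -144(y + 5)² = -1600 + 1600 - 3600 = -3600.
Divide by -3600: (y + 5)²/25 - (x + 8)²/144 = 1
Hyperbola, center (-8, -5), transverse axis vertical; a² = 25, b² = 144.
a = 5. Vertices at (h, k ± a).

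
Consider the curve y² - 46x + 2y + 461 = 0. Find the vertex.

(10, -1)

Only y is squared. Complete the square in y: (y + 1)² = 46(x - 10).
Vertex (10, -1); 4p = 46 so p = 23/2. Opens right.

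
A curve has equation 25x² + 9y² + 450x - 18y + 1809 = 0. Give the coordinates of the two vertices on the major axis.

25(x² + 18x) + 9(y² - 2y) = -1809
Complete the square in x and y: 25(x + 9)² + 9(y - 1)² = -1809 + 2025 + 9 = 225
Divide by 225: (x + 9)²/9 + (y - 1)²/25 = 1
Ellipse, center (-9, 1), major axis vertical; a² = 25, b² = 9.
a = 5. Vertices at (h, k ± a).

(-9, -4) and (-9, 6)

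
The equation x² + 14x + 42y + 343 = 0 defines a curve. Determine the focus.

(-7, -35/2)

Only x is squared. Complete the square in x: (x + 7)² = -42(y + 7).
Vertex (-7, -7); 4p = -42 so p = -21/2. Opens down.
Focus is p units from the vertex along the axis: (h, k + p).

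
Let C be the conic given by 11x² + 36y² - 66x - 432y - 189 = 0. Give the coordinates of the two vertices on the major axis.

(-9, 6) and (15, 6)

Group the x- and y-terms: 11(x² - 6x) + 36(y² - 12y) = 189
Complete the square in x and y: 11(x - 3)² + 36(y - 6)² = 189 + 99 + 1296 = 1584
Divide by 1584: (x - 3)²/144 + (y - 6)²/44 = 1
Ellipse, center (3, 6), major axis horizontal; a² = 144, b² = 44.
a = 12. Vertices at (h ± a, k).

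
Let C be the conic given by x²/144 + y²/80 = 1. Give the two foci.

Center (0, 0). The larger denominator 144 sits under the x-term, so the major axis is horizontal; a² = 144, b² = 80.
c² = a² - b² = 144 - 80 = 64, so c = 8.
Foci lie on the horizontal axis through the center: (h ± c, k).

(-8, 0) and (8, 0)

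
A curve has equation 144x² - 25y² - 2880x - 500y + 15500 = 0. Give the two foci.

(10, -23) and (10, 3)

Rearranging, 144(x² - 20x) -25(y² + 20y) = -15500.
Completing the square gives 144(x - 10)² -25(y + 10)² = -15500 + 14400 - 2500 = -3600.
Divide through by -3600 to get (y + 10)²/144 - (x - 10)²/25 = 1.
Hyperbola, center (10, -10), transverse axis vertical; a² = 144, b² = 25.
c² = a² + b² = 144 + 25 = 169, so c = 13.
Foci lie on the vertical axis through the center: (h, k ± c).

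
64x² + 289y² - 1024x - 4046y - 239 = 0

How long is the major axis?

34

Group: 64(x² - 16x) + 289(y² - 14y) = 239
Complete the square in x and y: 64(x - 8)² + 289(y - 7)² = 239 + 4096 + 14161 = 18496
Dividing both sides by 18496: (x - 8)²/289 + (y - 7)²/64 = 1
Ellipse, center (8, 7), major axis horizontal; a² = 289, b² = 64.
a² = 289 so a = 17; the major axis has length 2a = 34.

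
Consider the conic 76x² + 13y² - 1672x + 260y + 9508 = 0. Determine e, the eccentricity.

76(x² - 22x) + 13(y² + 20y) = -9508
Complete the square: 76(x - 11)² + 13(y + 10)² = -9508 + 9196 + 1300 = 988
Divide by 988: (x - 11)²/13 + (y + 10)²/76 = 1
Ellipse, center (11, -10), major axis vertical; a² = 76, b² = 13.
c² = a² - b² = 63, so c = 3√7.
e = c/a = 3√7/2√19 = 3√133/38.

e = 3√133/38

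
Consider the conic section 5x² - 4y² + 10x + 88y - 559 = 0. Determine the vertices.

Collect terms: 5(x² + 2x) -4(y² - 22y) = 559
5(x + 1)² -4(y - 11)² = 559 + 5 - 484 = 80
Divide through by 80 to get (x + 1)²/16 - (y - 11)²/20 = 1.
Hyperbola, center (-1, 11), transverse axis horizontal; a² = 16, b² = 20.
a = 4. Vertices at (h ± a, k).

(-5, 11) and (3, 11)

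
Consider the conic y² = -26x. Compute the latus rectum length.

26

Vertex (0, 0); 4p = -26 so p = -13/2. Opens left.
Latus rectum length = |4p| = 26.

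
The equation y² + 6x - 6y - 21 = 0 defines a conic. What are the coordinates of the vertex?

(5, 3)

Only y is squared. Complete the square in y: (y - 3)² = -6(x - 5).
Vertex (5, 3); 4p = -6 so p = -3/2. Opens left.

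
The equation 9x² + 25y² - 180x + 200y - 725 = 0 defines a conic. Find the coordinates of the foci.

Group: 9(x² - 20x) + 25(y² + 8y) = 725
Completing the square gives 9(x - 10)² + 25(y + 4)² = 725 + 900 + 400 = 2025.
Divide by 2025: (x - 10)²/225 + (y + 4)²/81 = 1
Ellipse, center (10, -4), major axis horizontal; a² = 225, b² = 81.
c² = a² - b² = 225 - 81 = 144, so c = 12.
Foci lie on the horizontal axis through the center: (h ± c, k).

(-2, -4) and (22, -4)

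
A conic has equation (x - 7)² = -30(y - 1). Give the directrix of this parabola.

Vertex (7, 1); 4p = -30 so p = -15/2. Opens down.
Directrix is the horizontal line y = k − p = 1 − (-15/2) = 17/2.

y = 17/2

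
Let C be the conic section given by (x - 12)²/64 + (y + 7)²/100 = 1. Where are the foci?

(12, -13) and (12, -1)

Center (12, -7). The larger denominator 100 sits under the y-term, so the major axis is vertical; a² = 100, b² = 64.
c² = a² - b² = 100 - 64 = 36, so c = 6.
Foci lie on the vertical axis through the center: (h, k ± c).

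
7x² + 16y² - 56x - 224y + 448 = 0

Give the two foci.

(-2, 7) and (10, 7)

7(x² - 8x) + 16(y² - 14y) = -448
7(x - 4)² + 16(y - 7)² = -448 + 112 + 784 = 448
Divide through by 448 to get (x - 4)²/64 + (y - 7)²/28 = 1.
Ellipse, center (4, 7), major axis horizontal; a² = 64, b² = 28.
c² = a² - b² = 64 - 28 = 36, so c = 6.
Foci lie on the horizontal axis through the center: (h ± c, k).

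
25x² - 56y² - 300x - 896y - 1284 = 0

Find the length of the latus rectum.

Rearranging, 25(x² - 12x) -56(y² + 16y) = 1284.
Complete the square: 25(x - 6)² -56(y + 8)² = 1284 + 900 - 3584 = -1400
Divide by -1400: (y + 8)²/25 - (x - 6)²/56 = 1
Hyperbola, center (6, -8), transverse axis vertical; a² = 25, b² = 56.
Latus rectum length = 2b²/a = 2·56/5 = 112/5.

112/5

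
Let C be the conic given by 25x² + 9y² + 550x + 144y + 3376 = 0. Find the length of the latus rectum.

Collect terms: 25(x² + 22x) + 9(y² + 16y) = -3376
Complete the square in x and y: 25(x + 11)² + 9(y + 8)² = -3376 + 3025 + 576 = 225
Divide by 225: (x + 11)²/9 + (y + 8)²/25 = 1
Ellipse, center (-11, -8), major axis vertical; a² = 25, b² = 9.
Latus rectum length = 2b²/a = 2·9/5 = 18/5.

18/5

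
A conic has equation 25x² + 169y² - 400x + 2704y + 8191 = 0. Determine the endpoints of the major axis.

(-5, -8) and (21, -8)

25(x² - 16x) + 169(y² + 16y) = -8191
25(x - 8)² + 169(y + 8)² = -8191 + 1600 + 10816 = 4225
Divide through by 4225 to get (x - 8)²/169 + (y + 8)²/25 = 1.
Ellipse, center (8, -8), major axis horizontal; a² = 169, b² = 25.
a = 13. Vertices at (h ± a, k).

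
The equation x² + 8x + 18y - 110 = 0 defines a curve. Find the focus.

(-4, 5/2)

Only x is squared. Complete the square in x: (x + 4)² = -18(y - 7).
Vertex (-4, 7); 4p = -18 so p = -9/2. Opens down.
Focus is p units from the vertex along the axis: (h, k + p).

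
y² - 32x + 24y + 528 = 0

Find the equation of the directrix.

Only y is squared. Complete the square in y: (y + 12)² = 32(x - 12).
Vertex (12, -12); 4p = 32 so p = 8. Opens right.
Directrix is the vertical line x = h − p = 12 − (8) = 4.

x = 4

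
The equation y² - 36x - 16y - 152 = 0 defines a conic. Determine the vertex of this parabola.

(-6, 8)

Only y is squared. Complete the square in y: (y - 8)² = 36(x + 6).
Vertex (-6, 8); 4p = 36 so p = 9. Opens right.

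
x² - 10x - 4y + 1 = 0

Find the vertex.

(5, -6)

Only x is squared. Complete the square in x: (x - 5)² = 4(y + 6).
Vertex (5, -6); 4p = 4 so p = 1. Opens up.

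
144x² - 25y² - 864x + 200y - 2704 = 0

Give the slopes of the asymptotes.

Collect terms: 144(x² - 6x) -25(y² - 8y) = 2704
144(x - 3)² -25(y - 4)² = 2704 + 1296 - 400 = 3600
Divide by 3600: (x - 3)²/25 - (y - 4)²/144 = 1
Hyperbola, center (3, 4), transverse axis horizontal; a² = 25, b² = 144.
For a horizontal hyperbola the asymptotes have slope ±b/a.
Here that is ±12/5.

12/5 and -12/5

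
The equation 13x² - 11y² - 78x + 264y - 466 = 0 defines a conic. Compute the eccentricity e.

e = 2√78/13

13(x² - 6x) -11(y² - 24y) = 466
13(x - 3)² -11(y - 12)² = 466 + 117 - 1584 = -1001
Divide by -1001: (y - 12)²/91 - (x - 3)²/77 = 1
Hyperbola, center (3, 12), transverse axis vertical; a² = 91, b² = 77.
c² = a² + b² = 168, so c = 2√42.
e = c/a = 2√42/√91 = 2√78/13.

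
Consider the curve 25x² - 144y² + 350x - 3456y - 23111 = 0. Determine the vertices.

(-19, -12) and (5, -12)

25(x² + 14x) -144(y² + 24y) = 23111
Complete the square in x and y: 25(x + 7)² -144(y + 12)² = 23111 + 1225 - 20736 = 3600
Dividing both sides by 3600: (x + 7)²/144 - (y + 12)²/25 = 1
Hyperbola, center (-7, -12), transverse axis horizontal; a² = 144, b² = 25.
a = 12. Vertices at (h ± a, k).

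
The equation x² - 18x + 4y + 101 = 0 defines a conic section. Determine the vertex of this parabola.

Only x is squared. Complete the square in x: (x - 9)² = -4(y + 5).
Vertex (9, -5); 4p = -4 so p = -1. Opens down.

(9, -5)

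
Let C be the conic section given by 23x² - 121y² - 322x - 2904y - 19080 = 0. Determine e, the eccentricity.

e = 12/11

Group the x- and y-terms: 23(x² - 14x) -121(y² + 24y) = 19080
23(x - 7)² -121(y + 12)² = 19080 + 1127 - 17424 = 2783
Divide through by 2783 to get (x - 7)²/121 - (y + 12)²/23 = 1.
Hyperbola, center (7, -12), transverse axis horizontal; a² = 121, b² = 23.
c² = a² + b² = 144, so c = 12.
e = c/a = 12/11.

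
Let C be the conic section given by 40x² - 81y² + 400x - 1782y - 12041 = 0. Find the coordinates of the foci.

Group: 40(x² + 10x) -81(y² + 22y) = 12041
Completing the square gives 40(x + 5)² -81(y + 11)² = 12041 + 1000 - 9801 = 3240.
Divide through by 3240 to get (x + 5)²/81 - (y + 11)²/40 = 1.
Hyperbola, center (-5, -11), transverse axis horizontal; a² = 81, b² = 40.
c² = a² + b² = 81 + 40 = 121, so c = 11.
Foci lie on the horizontal axis through the center: (h ± c, k).

(-16, -11) and (6, -11)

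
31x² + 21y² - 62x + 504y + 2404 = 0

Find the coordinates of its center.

(1, -12)

Collect terms: 31(x² - 2x) + 21(y² + 24y) = -2404
31(x - 1)² + 21(y + 12)² = -2404 + 31 + 3024 = 651
Divide by 651: (x - 1)²/21 + (y + 12)²/31 = 1
Ellipse with center (1, -12).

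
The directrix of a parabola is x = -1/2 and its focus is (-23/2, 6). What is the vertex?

(-6, 6)

The vertex is the midpoint between the focus and the directrix along the axis of symmetry.
Axis is horizontal (directrix is vertical). Vertex x-coordinate = (-23/2 + (-1/2))/2 = -6; y-coordinate = 6.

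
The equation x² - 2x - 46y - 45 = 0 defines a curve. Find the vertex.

(1, -1)

Only x is squared. Complete the square in x: (x - 1)² = 46(y + 1).
Vertex (1, -1); 4p = 46 so p = 23/2. Opens up.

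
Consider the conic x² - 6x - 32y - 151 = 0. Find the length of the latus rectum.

32

Only x is squared. Complete the square in x: (x - 3)² = 32(y + 5).
Vertex (3, -5); 4p = 32 so p = 8. Opens up.
Latus rectum length = |4p| = 32.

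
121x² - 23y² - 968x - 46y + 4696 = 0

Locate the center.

Rearranging, 121(x² - 8x) -23(y² + 2y) = -4696.
Complete the square: 121(x - 4)² -23(y + 1)² = -4696 + 1936 - 23 = -2783
Divide through by -2783 to get (y + 1)²/121 - (x - 4)²/23 = 1.
Hyperbola with center (4, -1).

(4, -1)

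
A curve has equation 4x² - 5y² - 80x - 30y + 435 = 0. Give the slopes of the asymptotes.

2√5/5 and -2√5/5

4(x² - 20x) -5(y² + 6y) = -435
Complete the square: 4(x - 10)² -5(y + 3)² = -435 + 400 - 45 = -80
Divide by -80: (y + 3)²/16 - (x - 10)²/20 = 1
Hyperbola, center (10, -3), transverse axis vertical; a² = 16, b² = 20.
For a vertical hyperbola the asymptotes have slope ±a/b.
Here that is ±4/2√5 = ±2√5/5.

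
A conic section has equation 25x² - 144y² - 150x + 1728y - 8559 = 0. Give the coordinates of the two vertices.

25(x² - 6x) -144(y² - 12y) = 8559
Complete the square in x and y: 25(x - 3)² -144(y - 6)² = 8559 + 225 - 5184 = 3600
Dividing both sides by 3600: (x - 3)²/144 - (y - 6)²/25 = 1
Hyperbola, center (3, 6), transverse axis horizontal; a² = 144, b² = 25.
a = 12. Vertices at (h ± a, k).

(-9, 6) and (15, 6)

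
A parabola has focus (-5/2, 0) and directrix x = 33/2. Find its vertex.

(7, 0)

The vertex is the midpoint between the focus and the directrix along the axis of symmetry.
Axis is horizontal (directrix is vertical). Vertex x-coordinate = (-5/2 + 33/2)/2 = 7; y-coordinate = 0.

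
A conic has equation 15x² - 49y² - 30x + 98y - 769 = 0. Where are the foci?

Collect terms: 15(x² - 2x) -49(y² - 2y) = 769
Complete the square in x and y: 15(x - 1)² -49(y - 1)² = 769 + 15 - 49 = 735
Divide by 735: (x - 1)²/49 - (y - 1)²/15 = 1
Hyperbola, center (1, 1), transverse axis horizontal; a² = 49, b² = 15.
c² = a² + b² = 49 + 15 = 64, so c = 8.
Foci lie on the horizontal axis through the center: (h ± c, k).

(-7, 1) and (9, 1)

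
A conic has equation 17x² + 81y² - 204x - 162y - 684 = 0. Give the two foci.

Group the x- and y-terms: 17(x² - 12x) + 81(y² - 2y) = 684
Complete the square: 17(x - 6)² + 81(y - 1)² = 684 + 612 + 81 = 1377
Divide by 1377: (x - 6)²/81 + (y - 1)²/17 = 1
Ellipse, center (6, 1), major axis horizontal; a² = 81, b² = 17.
c² = a² - b² = 81 - 17 = 64, so c = 8.
Foci lie on the horizontal axis through the center: (h ± c, k).

(-2, 1) and (14, 1)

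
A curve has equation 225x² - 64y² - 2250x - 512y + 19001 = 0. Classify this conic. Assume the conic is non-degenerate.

No xy term. Coefficients of x² and y² are A = 225, C = -64.
A and C have opposite signs ⇒ hyperbola.

hyperbola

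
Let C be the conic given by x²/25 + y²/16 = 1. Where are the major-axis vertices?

Center (0, 0). The larger denominator 25 sits under the x-term, so the major axis is horizontal; a² = 25, b² = 16.
a = 5. Vertices at (h ± a, k).

(-5, 0) and (5, 0)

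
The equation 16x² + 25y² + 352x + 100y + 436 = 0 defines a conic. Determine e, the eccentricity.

Rearranging, 16(x² + 22x) + 25(y² + 4y) = -436.
Complete the square: 16(x + 11)² + 25(y + 2)² = -436 + 1936 + 100 = 1600
Dividing both sides by 1600: (x + 11)²/100 + (y + 2)²/64 = 1
Ellipse, center (-11, -2), major axis horizontal; a² = 100, b² = 64.
c² = a² - b² = 36, so c = 6.
e = c/a = 6/10 = 3/5.

e = 3/5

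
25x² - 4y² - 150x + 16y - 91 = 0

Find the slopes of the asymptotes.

5/2 and -5/2

Group the x- and y-terms: 25(x² - 6x) -4(y² - 4y) = 91
25(x - 3)² -4(y - 2)² = 91 + 225 - 16 = 300
Dividing both sides by 300: (x - 3)²/12 - (y - 2)²/75 = 1
Hyperbola, center (3, 2), transverse axis horizontal; a² = 12, b² = 75.
For a horizontal hyperbola the asymptotes have slope ±b/a.
Here that is ±5√3/2√3 = ±5/2.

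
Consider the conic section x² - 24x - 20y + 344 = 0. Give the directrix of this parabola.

Only x is squared. Complete the square in x: (x - 12)² = 20(y - 10).
Vertex (12, 10); 4p = 20 so p = 5. Opens up.
Directrix is the horizontal line y = k − p = 10 − (5) = 5.

y = 5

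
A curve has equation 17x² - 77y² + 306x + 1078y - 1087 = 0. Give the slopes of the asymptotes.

Collect terms: 17(x² + 18x) -77(y² - 14y) = 1087
Complete the square: 17(x + 9)² -77(y - 7)² = 1087 + 1377 - 3773 = -1309
Divide by -1309: (y - 7)²/17 - (x + 9)²/77 = 1
Hyperbola, center (-9, 7), transverse axis vertical; a² = 17, b² = 77.
For a vertical hyperbola the asymptotes have slope ±a/b.
Here that is ±√17/√77 = ±√1309/77.

√1309/77 and -√1309/77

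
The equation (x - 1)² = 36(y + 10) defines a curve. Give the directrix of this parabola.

y = -19

Vertex (1, -10); 4p = 36 so p = 9. Opens up.
Directrix is the horizontal line y = k − p = -10 − (9) = -19.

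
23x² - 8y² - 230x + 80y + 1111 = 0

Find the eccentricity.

e = √713/23

Group: 23(x² - 10x) -8(y² - 10y) = -1111
Complete the square: 23(x - 5)² -8(y - 5)² = -1111 + 575 - 200 = -736
Divide by -736: (y - 5)²/92 - (x - 5)²/32 = 1
Hyperbola, center (5, 5), transverse axis vertical; a² = 92, b² = 32.
c² = a² + b² = 124, so c = 2√31.
e = c/a = 2√31/2√23 = √713/23.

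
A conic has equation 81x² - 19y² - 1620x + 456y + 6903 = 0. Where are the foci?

(10, 2) and (10, 22)

81(x² - 20x) -19(y² - 24y) = -6903
Complete the square: 81(x - 10)² -19(y - 12)² = -6903 + 8100 - 2736 = -1539
Dividing both sides by -1539: (y - 12)²/81 - (x - 10)²/19 = 1
Hyperbola, center (10, 12), transverse axis vertical; a² = 81, b² = 19.
c² = a² + b² = 81 + 19 = 100, so c = 10.
Foci lie on the vertical axis through the center: (h, k ± c).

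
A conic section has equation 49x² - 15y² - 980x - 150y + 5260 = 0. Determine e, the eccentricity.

Group: 49(x² - 20x) -15(y² + 10y) = -5260
Complete the square: 49(x - 10)² -15(y + 5)² = -5260 + 4900 - 375 = -735
Divide by -735: (y + 5)²/49 - (x - 10)²/15 = 1
Hyperbola, center (10, -5), transverse axis vertical; a² = 49, b² = 15.
c² = a² + b² = 64, so c = 8.
e = c/a = 8/7.

e = 8/7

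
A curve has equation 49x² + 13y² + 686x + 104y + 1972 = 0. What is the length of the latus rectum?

26/7

Group: 49(x² + 14x) + 13(y² + 8y) = -1972
Complete the square in x and y: 49(x + 7)² + 13(y + 4)² = -1972 + 2401 + 208 = 637
Dividing both sides by 637: (x + 7)²/13 + (y + 4)²/49 = 1
Ellipse, center (-7, -4), major axis vertical; a² = 49, b² = 13.
Latus rectum length = 2b²/a = 2·13/7 = 26/7.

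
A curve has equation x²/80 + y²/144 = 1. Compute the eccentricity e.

Center (0, 0). The larger denominator 144 sits under the y-term, so the major axis is vertical; a² = 144, b² = 80.
c² = a² - b² = 64, so c = 8.
e = c/a = 8/12 = 2/3.

e = 2/3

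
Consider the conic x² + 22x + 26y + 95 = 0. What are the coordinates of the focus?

(-11, -11/2)

Only x is squared. Complete the square in x: (x + 11)² = -26(y - 1).
Vertex (-11, 1); 4p = -26 so p = -13/2. Opens down.
Focus is p units from the vertex along the axis: (h, k + p).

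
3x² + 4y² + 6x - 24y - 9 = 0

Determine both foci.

(-3, 3) and (1, 3)

Rearranging, 3(x² + 2x) + 4(y² - 6y) = 9.
Complete the square in x and y: 3(x + 1)² + 4(y - 3)² = 9 + 3 + 36 = 48
Dividing both sides by 48: (x + 1)²/16 + (y - 3)²/12 = 1
Ellipse, center (-1, 3), major axis horizontal; a² = 16, b² = 12.
c² = a² - b² = 16 - 12 = 4, so c = 2.
Foci lie on the horizontal axis through the center: (h ± c, k).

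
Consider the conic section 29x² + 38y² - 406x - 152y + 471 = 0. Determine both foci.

(4, 2) and (10, 2)

Rearranging, 29(x² - 14x) + 38(y² - 4y) = -471.
Complete the square in x and y: 29(x - 7)² + 38(y - 2)² = -471 + 1421 + 152 = 1102
Divide by 1102: (x - 7)²/38 + (y - 2)²/29 = 1
Ellipse, center (7, 2), major axis horizontal; a² = 38, b² = 29.
c² = a² - b² = 38 - 29 = 9, so c = 3.
Foci lie on the horizontal axis through the center: (h ± c, k).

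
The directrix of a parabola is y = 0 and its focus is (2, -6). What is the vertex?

(2, -3)

The vertex is the midpoint between the focus and the directrix along the axis of symmetry.
Axis is vertical (directrix is horizontal). Vertex y-coordinate = (-6 + 0)/2 = -3; x-coordinate = 2.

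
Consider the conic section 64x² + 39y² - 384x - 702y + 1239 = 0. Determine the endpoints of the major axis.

64(x² - 6x) + 39(y² - 18y) = -1239
Completing the square gives 64(x - 3)² + 39(y - 9)² = -1239 + 576 + 3159 = 2496.
Divide by 2496: (x - 3)²/39 + (y - 9)²/64 = 1
Ellipse, center (3, 9), major axis vertical; a² = 64, b² = 39.
a = 8. Vertices at (h, k ± a).

(3, 1) and (3, 17)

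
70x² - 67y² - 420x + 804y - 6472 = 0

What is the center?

(3, 6)

Rearranging, 70(x² - 6x) -67(y² - 12y) = 6472.
Complete the square in x and y: 70(x - 3)² -67(y - 6)² = 6472 + 630 - 2412 = 4690
Divide through by 4690 to get (x - 3)²/67 - (y - 6)²/70 = 1.
Hyperbola with center (3, 6).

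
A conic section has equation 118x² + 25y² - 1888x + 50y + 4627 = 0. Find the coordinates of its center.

(8, -1)

Group the x- and y-terms: 118(x² - 16x) + 25(y² + 2y) = -4627
Complete the square: 118(x - 8)² + 25(y + 1)² = -4627 + 7552 + 25 = 2950
Divide by 2950: (x - 8)²/25 + (y + 1)²/118 = 1
Ellipse with center (8, -1).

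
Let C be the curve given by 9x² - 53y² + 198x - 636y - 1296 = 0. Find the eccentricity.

9(x² + 22x) -53(y² + 12y) = 1296
9(x + 11)² -53(y + 6)² = 1296 + 1089 - 1908 = 477
Divide through by 477 to get (x + 11)²/53 - (y + 6)²/9 = 1.
Hyperbola, center (-11, -6), transverse axis horizontal; a² = 53, b² = 9.
c² = a² + b² = 62, so c = √62.
e = c/a = √62/√53 = √3286/53.

e = √3286/53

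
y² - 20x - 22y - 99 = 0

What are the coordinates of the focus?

Only y is squared. Complete the square in y: (y - 11)² = 20(x + 11).
Vertex (-11, 11); 4p = 20 so p = 5. Opens right.
Focus is p units from the vertex along the axis: (h + p, k).

(-6, 11)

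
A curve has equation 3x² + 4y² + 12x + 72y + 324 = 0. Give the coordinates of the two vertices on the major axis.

Rearranging, 3(x² + 4x) + 4(y² + 18y) = -324.
Completing the square gives 3(x + 2)² + 4(y + 9)² = -324 + 12 + 324 = 12.
Divide by 12: (x + 2)²/4 + (y + 9)²/3 = 1
Ellipse, center (-2, -9), major axis horizontal; a² = 4, b² = 3.
a = 2. Vertices at (h ± a, k).

(-4, -9) and (0, -9)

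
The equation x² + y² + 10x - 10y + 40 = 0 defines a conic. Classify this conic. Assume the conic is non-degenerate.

No xy term. Coefficients of x² and y² are A = 1, C = 1.
A = C (same sign) ⇒ circle.

circle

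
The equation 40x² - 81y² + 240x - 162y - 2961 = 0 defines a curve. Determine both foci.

(-14, -1) and (8, -1)

Group the x- and y-terms: 40(x² + 6x) -81(y² + 2y) = 2961
Complete the square in x and y: 40(x + 3)² -81(y + 1)² = 2961 + 360 - 81 = 3240
Dividing both sides by 3240: (x + 3)²/81 - (y + 1)²/40 = 1
Hyperbola, center (-3, -1), transverse axis horizontal; a² = 81, b² = 40.
c² = a² + b² = 81 + 40 = 121, so c = 11.
Foci lie on the horizontal axis through the center: (h ± c, k).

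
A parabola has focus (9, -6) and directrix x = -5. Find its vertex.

The vertex is the midpoint between the focus and the directrix along the axis of symmetry.
Axis is horizontal (directrix is vertical). Vertex x-coordinate = (9 + (-5))/2 = 2; y-coordinate = -6.

(2, -6)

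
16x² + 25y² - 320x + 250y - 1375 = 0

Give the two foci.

(1, -5) and (19, -5)

Group: 16(x² - 20x) + 25(y² + 10y) = 1375
16(x - 10)² + 25(y + 5)² = 1375 + 1600 + 625 = 3600
Divide by 3600: (x - 10)²/225 + (y + 5)²/144 = 1
Ellipse, center (10, -5), major axis horizontal; a² = 225, b² = 144.
c² = a² - b² = 225 - 144 = 81, so c = 9.
Foci lie on the horizontal axis through the center: (h ± c, k).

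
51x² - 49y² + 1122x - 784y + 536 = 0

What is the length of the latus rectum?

Group: 51(x² + 22x) -49(y² + 16y) = -536
Complete the square in x and y: 51(x + 11)² -49(y + 8)² = -536 + 6171 - 3136 = 2499
Divide through by 2499 to get (x + 11)²/49 - (y + 8)²/51 = 1.
Hyperbola, center (-11, -8), transverse axis horizontal; a² = 49, b² = 51.
Latus rectum length = 2b²/a = 2·51/7 = 102/7.

102/7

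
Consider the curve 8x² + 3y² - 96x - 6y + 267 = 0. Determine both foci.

Collect terms: 8(x² - 12x) + 3(y² - 2y) = -267
Completing the square gives 8(x - 6)² + 3(y - 1)² = -267 + 288 + 3 = 24.
Dividing both sides by 24: (x - 6)²/3 + (y - 1)²/8 = 1
Ellipse, center (6, 1), major axis vertical; a² = 8, b² = 3.
c² = a² - b² = 8 - 3 = 5, so c = √5.
Foci lie on the vertical axis through the center: (h, k ± c).

(6, 1 - √5) and (6, 1 + √5)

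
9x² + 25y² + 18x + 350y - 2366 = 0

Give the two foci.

(-17, -7) and (15, -7)

Group the x- and y-terms: 9(x² + 2x) + 25(y² + 14y) = 2366
Complete the square: 9(x + 1)² + 25(y + 7)² = 2366 + 9 + 1225 = 3600
Dividing both sides by 3600: (x + 1)²/400 + (y + 7)²/144 = 1
Ellipse, center (-1, -7), major axis horizontal; a² = 400, b² = 144.
c² = a² - b² = 400 - 144 = 256, so c = 16.
Foci lie on the horizontal axis through the center: (h ± c, k).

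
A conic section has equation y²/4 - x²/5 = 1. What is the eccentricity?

e = 3/2

Center (0, 0). The positive term is the y-term, so the transverse axis is vertical; a² = 4, b² = 5.
c² = a² + b² = 9, so c = 3.
e = c/a = 3/2.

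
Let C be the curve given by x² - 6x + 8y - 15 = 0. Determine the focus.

Only x is squared. Complete the square in x: (x - 3)² = -8(y - 3).
Vertex (3, 3); 4p = -8 so p = -2. Opens down.
Focus is p units from the vertex along the axis: (h, k + p).

(3, 1)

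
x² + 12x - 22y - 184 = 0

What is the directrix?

Only x is squared. Complete the square in x: (x + 6)² = 22(y + 10).
Vertex (-6, -10); 4p = 22 so p = 11/2. Opens up.
Directrix is the horizontal line y = k − p = -10 − (11/2) = -31/2.

y = -31/2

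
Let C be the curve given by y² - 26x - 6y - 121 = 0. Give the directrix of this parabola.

Only y is squared. Complete the square in y: (y - 3)² = 26(x + 5).
Vertex (-5, 3); 4p = 26 so p = 13/2. Opens right.
Directrix is the vertical line x = h − p = -5 − (13/2) = -23/2.

x = -23/2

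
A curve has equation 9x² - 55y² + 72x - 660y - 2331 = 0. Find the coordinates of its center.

(-4, -6)

Group the x- and y-terms: 9(x² + 8x) -55(y² + 12y) = 2331
9(x + 4)² -55(y + 6)² = 2331 + 144 - 1980 = 495
Dividing both sides by 495: (x + 4)²/55 - (y + 6)²/9 = 1
Hyperbola with center (-4, -6).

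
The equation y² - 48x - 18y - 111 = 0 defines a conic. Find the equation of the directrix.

x = -16

Only y is squared. Complete the square in y: (y - 9)² = 48(x + 4).
Vertex (-4, 9); 4p = 48 so p = 12. Opens right.
Directrix is the vertical line x = h − p = -4 − (12) = -16.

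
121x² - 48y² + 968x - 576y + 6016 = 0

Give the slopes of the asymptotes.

11√3/12 and -11√3/12

Rearranging, 121(x² + 8x) -48(y² + 12y) = -6016.
Completing the square gives 121(x + 4)² -48(y + 6)² = -6016 + 1936 - 1728 = -5808.
Divide by -5808: (y + 6)²/121 - (x + 4)²/48 = 1
Hyperbola, center (-4, -6), transverse axis vertical; a² = 121, b² = 48.
For a vertical hyperbola the asymptotes have slope ±a/b.
Here that is ±11/4√3 = ±11√3/12.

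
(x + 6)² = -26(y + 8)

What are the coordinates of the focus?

(-6, -29/2)

Vertex (-6, -8); 4p = -26 so p = -13/2. Opens down.
Focus is p units from the vertex along the axis: (h, k + p).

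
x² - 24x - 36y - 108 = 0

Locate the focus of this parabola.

Only x is squared. Complete the square in x: (x - 12)² = 36(y + 7).
Vertex (12, -7); 4p = 36 so p = 9. Opens up.
Focus is p units from the vertex along the axis: (h, k + p).

(12, 2)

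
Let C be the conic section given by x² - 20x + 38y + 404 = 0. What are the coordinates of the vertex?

Only x is squared. Complete the square in x: (x - 10)² = -38(y + 8).
Vertex (10, -8); 4p = -38 so p = -19/2. Opens down.

(10, -8)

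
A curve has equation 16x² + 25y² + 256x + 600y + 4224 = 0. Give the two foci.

(-11, -12) and (-5, -12)

Collect terms: 16(x² + 16x) + 25(y² + 24y) = -4224
Complete the square: 16(x + 8)² + 25(y + 12)² = -4224 + 1024 + 3600 = 400
Dividing both sides by 400: (x + 8)²/25 + (y + 12)²/16 = 1
Ellipse, center (-8, -12), major axis horizontal; a² = 25, b² = 16.
c² = a² - b² = 25 - 16 = 9, so c = 3.
Foci lie on the horizontal axis through the center: (h ± c, k).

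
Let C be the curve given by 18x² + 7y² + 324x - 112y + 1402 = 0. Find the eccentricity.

Rearranging, 18(x² + 18x) + 7(y² - 16y) = -1402.
Complete the square: 18(x + 9)² + 7(y - 8)² = -1402 + 1458 + 448 = 504
Divide through by 504 to get (x + 9)²/28 + (y - 8)²/72 = 1.
Ellipse, center (-9, 8), major axis vertical; a² = 72, b² = 28.
c² = a² - b² = 44, so c = 2√11.
e = c/a = 2√11/6√2 = √22/6.

e = √22/6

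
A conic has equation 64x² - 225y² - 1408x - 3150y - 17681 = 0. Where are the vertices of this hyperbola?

Group: 64(x² - 22x) -225(y² + 14y) = 17681
Complete the square: 64(x - 11)² -225(y + 7)² = 17681 + 7744 - 11025 = 14400
Dividing both sides by 14400: (x - 11)²/225 - (y + 7)²/64 = 1
Hyperbola, center (11, -7), transverse axis horizontal; a² = 225, b² = 64.
a = 15. Vertices at (h ± a, k).

(-4, -7) and (26, -7)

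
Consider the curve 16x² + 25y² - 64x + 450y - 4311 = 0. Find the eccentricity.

e = 3/5

16(x² - 4x) + 25(y² + 18y) = 4311
16(x - 2)² + 25(y + 9)² = 4311 + 64 + 2025 = 6400
Dividing both sides by 6400: (x - 2)²/400 + (y + 9)²/256 = 1
Ellipse, center (2, -9), major axis horizontal; a² = 400, b² = 256.
c² = a² - b² = 144, so c = 12.
e = c/a = 12/20 = 3/5.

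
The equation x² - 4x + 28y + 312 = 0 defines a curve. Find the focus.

(2, -18)

Only x is squared. Complete the square in x: (x - 2)² = -28(y + 11).
Vertex (2, -11); 4p = -28 so p = -7. Opens down.
Focus is p units from the vertex along the axis: (h, k + p).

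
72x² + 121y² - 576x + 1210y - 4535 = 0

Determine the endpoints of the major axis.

72(x² - 8x) + 121(y² + 10y) = 4535
Complete the square: 72(x - 4)² + 121(y + 5)² = 4535 + 1152 + 3025 = 8712
Dividing both sides by 8712: (x - 4)²/121 + (y + 5)²/72 = 1
Ellipse, center (4, -5), major axis horizontal; a² = 121, b² = 72.
a = 11. Vertices at (h ± a, k).

(-7, -5) and (15, -5)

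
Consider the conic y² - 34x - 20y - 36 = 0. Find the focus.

(9/2, 10)

Only y is squared. Complete the square in y: (y - 10)² = 34(x + 4).
Vertex (-4, 10); 4p = 34 so p = 17/2. Opens right.
Focus is p units from the vertex along the axis: (h + p, k).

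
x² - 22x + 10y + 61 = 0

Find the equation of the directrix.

Only x is squared. Complete the square in x: (x - 11)² = -10(y - 6).
Vertex (11, 6); 4p = -10 so p = -5/2. Opens down.
Directrix is the horizontal line y = k − p = 6 − (-5/2) = 17/2.

y = 17/2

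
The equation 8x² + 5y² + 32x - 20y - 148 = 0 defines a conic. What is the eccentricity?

e = √6/4

Rearranging, 8(x² + 4x) + 5(y² - 4y) = 148.
8(x + 2)² + 5(y - 2)² = 148 + 32 + 20 = 200
Divide through by 200 to get (x + 2)²/25 + (y - 2)²/40 = 1.
Ellipse, center (-2, 2), major axis vertical; a² = 40, b² = 25.
c² = a² - b² = 15, so c = √15.
e = c/a = √15/2√10 = √6/4.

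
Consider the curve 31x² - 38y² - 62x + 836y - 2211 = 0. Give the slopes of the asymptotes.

Rearranging, 31(x² - 2x) -38(y² - 22y) = 2211.
31(x - 1)² -38(y - 11)² = 2211 + 31 - 4598 = -2356
Divide through by -2356 to get (y - 11)²/62 - (x - 1)²/76 = 1.
Hyperbola, center (1, 11), transverse axis vertical; a² = 62, b² = 76.
For a vertical hyperbola the asymptotes have slope ±a/b.
Here that is ±√62/2√19 = ±√1178/38.

√1178/38 and -√1178/38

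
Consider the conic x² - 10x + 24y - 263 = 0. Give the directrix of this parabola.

Only x is squared. Complete the square in x: (x - 5)² = -24(y - 12).
Vertex (5, 12); 4p = -24 so p = -6. Opens down.
Directrix is the horizontal line y = k − p = 12 − (-6) = 18.

y = 18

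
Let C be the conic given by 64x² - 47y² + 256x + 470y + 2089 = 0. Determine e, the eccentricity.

e = √111/8

Group: 64(x² + 4x) -47(y² - 10y) = -2089
64(x + 2)² -47(y - 5)² = -2089 + 256 - 1175 = -3008
Divide by -3008: (y - 5)²/64 - (x + 2)²/47 = 1
Hyperbola, center (-2, 5), transverse axis vertical; a² = 64, b² = 47.
c² = a² + b² = 111, so c = √111.
e = c/a = √111/8.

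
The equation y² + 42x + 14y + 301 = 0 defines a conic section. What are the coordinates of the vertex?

Only y is squared. Complete the square in y: (y + 7)² = -42(x + 6).
Vertex (-6, -7); 4p = -42 so p = -21/2. Opens left.

(-6, -7)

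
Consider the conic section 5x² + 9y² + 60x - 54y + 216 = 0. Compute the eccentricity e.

e = 2/3

5(x² + 12x) + 9(y² - 6y) = -216
Complete the square: 5(x + 6)² + 9(y - 3)² = -216 + 180 + 81 = 45
Divide through by 45 to get (x + 6)²/9 + (y - 3)²/5 = 1.
Ellipse, center (-6, 3), major axis horizontal; a² = 9, b² = 5.
c² = a² - b² = 4, so c = 2.
e = c/a = 2/3.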